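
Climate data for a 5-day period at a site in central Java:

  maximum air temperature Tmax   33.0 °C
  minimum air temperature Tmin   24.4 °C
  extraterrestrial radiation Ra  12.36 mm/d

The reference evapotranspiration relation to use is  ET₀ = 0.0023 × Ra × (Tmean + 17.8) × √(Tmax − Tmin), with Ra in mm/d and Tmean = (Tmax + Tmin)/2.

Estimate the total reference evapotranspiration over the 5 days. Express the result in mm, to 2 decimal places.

Tmean = (33.0 + 24.4)/2 = 28.70 °C
ET₀ = 0.0023 × 12.36 × (28.70 + 17.8) × √8.6 = 0.0023 × 12.36 × 46.50 × 2.9326 = 3.8766 mm/d
Over 5 days: 3.8766 × 5 = 19.383 mm

19.38 mm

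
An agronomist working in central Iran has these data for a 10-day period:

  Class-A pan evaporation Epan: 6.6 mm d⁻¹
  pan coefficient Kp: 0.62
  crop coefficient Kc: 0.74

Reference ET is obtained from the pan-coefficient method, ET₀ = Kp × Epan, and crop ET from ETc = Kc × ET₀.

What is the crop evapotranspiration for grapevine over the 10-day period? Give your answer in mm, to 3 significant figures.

30.3 mm

ET₀ = 0.62 × 6.6 = 4.0920 mm/d
ETc = Kc × ET₀ = 0.74 × 4.0920 = 3.0281 mm/d
Over 10 days: 3.0281 × 10 = 30.281 mm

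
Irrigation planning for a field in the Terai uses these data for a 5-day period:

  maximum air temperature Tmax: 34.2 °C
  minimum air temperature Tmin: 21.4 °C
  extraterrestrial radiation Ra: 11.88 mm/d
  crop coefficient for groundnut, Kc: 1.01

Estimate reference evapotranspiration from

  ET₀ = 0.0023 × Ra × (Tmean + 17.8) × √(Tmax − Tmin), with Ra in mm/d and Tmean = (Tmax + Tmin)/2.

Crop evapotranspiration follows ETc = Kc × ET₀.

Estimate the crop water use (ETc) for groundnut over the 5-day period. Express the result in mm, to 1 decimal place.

Tmean = (34.2 + 21.4)/2 = 27.80 °C
ET₀ = 0.0023 × 11.88 × (27.80 + 17.8) × √12.8 = 0.0023 × 11.88 × 45.60 × 3.5777 = 4.4577 mm/d
ETc = Kc × ET₀ = 1.01 × 4.4577 = 4.5023 mm/d
Over 5 days: 4.5023 × 5 = 22.512 mm

22.5 mm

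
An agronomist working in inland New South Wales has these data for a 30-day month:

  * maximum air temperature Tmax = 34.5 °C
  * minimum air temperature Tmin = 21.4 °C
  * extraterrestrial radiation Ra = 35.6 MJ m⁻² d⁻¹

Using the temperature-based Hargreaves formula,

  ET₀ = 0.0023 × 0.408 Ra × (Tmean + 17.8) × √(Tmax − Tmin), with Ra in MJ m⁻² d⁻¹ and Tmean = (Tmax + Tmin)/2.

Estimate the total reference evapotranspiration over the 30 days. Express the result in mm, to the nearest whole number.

Tmean = (34.5 + 21.4)/2 = 27.95 °C
0.408 Ra = 0.408 × 35.6 = 14.5248 mm/d equivalent
ET₀ = 0.0023 × 14.5248 × (27.95 + 17.8) × √13.1 = 0.0023 × 14.5248 × 45.75 × 3.6194 = 5.5318 mm/d
Over 30 days: 5.5318 × 30 = 165.954 mm

166 mm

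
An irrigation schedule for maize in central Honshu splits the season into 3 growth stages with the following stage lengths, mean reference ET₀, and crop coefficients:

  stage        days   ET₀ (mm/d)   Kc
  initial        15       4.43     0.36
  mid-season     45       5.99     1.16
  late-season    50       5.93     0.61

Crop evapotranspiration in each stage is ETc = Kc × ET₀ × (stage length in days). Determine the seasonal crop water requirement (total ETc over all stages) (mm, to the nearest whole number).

initial: 0.36 × 4.43 × 15 = 23.92 mm
mid-season: 1.16 × 5.99 × 45 = 312.68 mm
late-season: 0.61 × 5.93 × 50 = 180.87 mm
Seasonal total = 517.47 mm

517 mm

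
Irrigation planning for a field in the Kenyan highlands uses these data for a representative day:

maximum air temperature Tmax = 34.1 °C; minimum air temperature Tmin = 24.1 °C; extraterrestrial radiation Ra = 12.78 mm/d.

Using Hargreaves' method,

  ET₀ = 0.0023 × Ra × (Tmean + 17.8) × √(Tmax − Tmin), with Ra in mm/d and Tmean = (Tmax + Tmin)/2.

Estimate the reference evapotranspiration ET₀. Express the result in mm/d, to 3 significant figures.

Tmean = (34.1 + 24.1)/2 = 29.10 °C
ET₀ = 0.0023 × 12.78 × (29.10 + 17.8) × √10.0 = 0.0023 × 12.78 × 46.90 × 3.1623 = 4.3595 mm/d

4.36 mm/d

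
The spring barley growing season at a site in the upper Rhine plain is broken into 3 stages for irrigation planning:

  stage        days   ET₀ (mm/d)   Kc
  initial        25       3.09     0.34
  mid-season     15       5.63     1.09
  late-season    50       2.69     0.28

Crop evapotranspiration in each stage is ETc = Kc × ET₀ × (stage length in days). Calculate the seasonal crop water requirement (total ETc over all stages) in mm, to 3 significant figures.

156 mm

initial: 0.34 × 3.09 × 25 = 26.27 mm
mid-season: 1.09 × 5.63 × 15 = 92.05 mm
late-season: 0.28 × 2.69 × 50 = 37.66 mm
Seasonal total = 155.98 mm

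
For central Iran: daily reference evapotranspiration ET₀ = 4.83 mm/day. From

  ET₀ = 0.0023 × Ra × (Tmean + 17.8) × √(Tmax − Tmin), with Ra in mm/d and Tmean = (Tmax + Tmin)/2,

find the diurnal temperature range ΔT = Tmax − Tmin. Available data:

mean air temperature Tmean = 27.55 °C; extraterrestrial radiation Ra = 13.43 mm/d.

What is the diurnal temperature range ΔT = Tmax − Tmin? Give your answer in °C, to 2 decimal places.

√ΔT = ET₀ / [0.0023 × Ra × (Tmean+17.8)] = 4.83 / (0.0023 × 13.43 × 45.35) = 3.4480
ΔT = 3.4480² = 11.889 °C

11.89 °C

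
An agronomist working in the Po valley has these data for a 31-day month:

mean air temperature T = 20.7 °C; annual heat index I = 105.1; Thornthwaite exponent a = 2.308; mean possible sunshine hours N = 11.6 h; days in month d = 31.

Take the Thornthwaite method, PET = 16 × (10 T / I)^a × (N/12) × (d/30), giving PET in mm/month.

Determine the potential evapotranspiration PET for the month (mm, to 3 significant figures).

76.4 mm

10T/I = 10 × 20.7 / 105.1 = 1.9696
(10T/I)^a = 1.9696^2.308 = 4.7800
Uncorrected PET = 16 × 4.7800 = 76.480 mm
Correction = (N/12)(d/30) = (11.6/12)(31/30) = 0.9989
PET = 76.480 × 0.9989 = 76.396 mm/month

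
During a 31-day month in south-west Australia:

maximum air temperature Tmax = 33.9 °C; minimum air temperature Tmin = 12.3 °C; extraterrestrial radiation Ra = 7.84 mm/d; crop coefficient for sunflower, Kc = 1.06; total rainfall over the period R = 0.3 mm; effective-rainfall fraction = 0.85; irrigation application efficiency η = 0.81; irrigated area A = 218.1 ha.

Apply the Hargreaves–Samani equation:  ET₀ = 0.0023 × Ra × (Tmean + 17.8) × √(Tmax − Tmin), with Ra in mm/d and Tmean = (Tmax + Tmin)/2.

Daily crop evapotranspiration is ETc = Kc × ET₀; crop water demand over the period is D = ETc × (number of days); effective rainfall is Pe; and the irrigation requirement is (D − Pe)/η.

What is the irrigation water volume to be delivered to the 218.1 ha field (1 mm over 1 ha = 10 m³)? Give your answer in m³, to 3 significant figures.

Tmean = (33.9 + 12.3)/2 = 23.10 °C
ET₀ = 0.0023 × 7.84 × (23.10 + 17.8) × √21.6 = 0.0023 × 7.84 × 40.90 × 4.6476 = 3.4276 mm/d
ETc = Kc × ET₀ = 1.06 × 3.4276 = 3.6333 mm/d
Crop demand D = ETc × 31 d = 3.6333 × 31 = 112.632 mm
Pe = 0.85 × 0.3 = 0.255 mm
D − Pe = 112.632 − 0.255 = 112.377 mm
Gross irrigation = 112.377 / 0.81 = 138.737 mm
Volume = 138.737 mm × 218.1 ha × 10 = 302585.4 m³

303000 m³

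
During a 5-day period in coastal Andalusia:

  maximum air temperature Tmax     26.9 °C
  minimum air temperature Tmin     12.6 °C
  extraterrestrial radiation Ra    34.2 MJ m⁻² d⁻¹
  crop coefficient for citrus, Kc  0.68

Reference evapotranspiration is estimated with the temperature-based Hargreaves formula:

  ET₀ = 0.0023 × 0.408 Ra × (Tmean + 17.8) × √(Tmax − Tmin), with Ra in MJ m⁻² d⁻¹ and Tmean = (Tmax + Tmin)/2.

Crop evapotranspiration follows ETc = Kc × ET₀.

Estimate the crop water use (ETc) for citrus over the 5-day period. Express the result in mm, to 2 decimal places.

15.49 mm

Tmean = (26.9 + 12.6)/2 = 19.75 °C
0.408 Ra = 0.408 × 34.2 = 13.9536 mm/d equivalent
ET₀ = 0.0023 × 13.9536 × (19.75 + 17.8) × √14.3 = 0.0023 × 13.9536 × 37.55 × 3.7815 = 4.5571 mm/d
ETc = Kc × ET₀ = 0.68 × 4.5571 = 3.0988 mm/d
Over 5 days: 3.0988 × 5 = 15.494 mm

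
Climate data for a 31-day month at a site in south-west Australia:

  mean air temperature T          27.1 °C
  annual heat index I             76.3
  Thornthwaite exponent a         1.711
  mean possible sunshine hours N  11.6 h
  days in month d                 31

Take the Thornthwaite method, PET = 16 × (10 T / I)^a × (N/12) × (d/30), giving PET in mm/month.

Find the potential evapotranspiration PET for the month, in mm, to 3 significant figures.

10T/I = 10 × 27.1 / 76.3 = 3.5518
(10T/I)^a = 3.5518^1.711 = 8.7462
Uncorrected PET = 16 × 8.7462 = 139.939 mm
Correction = (N/12)(d/30) = (11.6/12)(31/30) = 0.9989
PET = 139.939 × 0.9989 = 139.785 mm/month

140 mm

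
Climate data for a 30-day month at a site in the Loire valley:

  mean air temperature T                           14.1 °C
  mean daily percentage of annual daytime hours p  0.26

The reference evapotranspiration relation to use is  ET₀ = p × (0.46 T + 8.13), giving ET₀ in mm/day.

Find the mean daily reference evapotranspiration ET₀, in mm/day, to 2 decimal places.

3.80 mm/day

ET₀ = 0.26 × (0.46 × 14.1 + 8.13) = 0.26 × 14.616 = 3.8002 mm/d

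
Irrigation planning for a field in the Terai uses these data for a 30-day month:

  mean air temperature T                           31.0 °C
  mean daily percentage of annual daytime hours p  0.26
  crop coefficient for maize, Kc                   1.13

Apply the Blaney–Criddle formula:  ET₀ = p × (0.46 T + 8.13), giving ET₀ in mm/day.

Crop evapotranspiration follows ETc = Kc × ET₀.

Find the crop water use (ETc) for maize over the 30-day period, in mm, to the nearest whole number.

197 mm

ET₀ = 0.26 × (0.46 × 31.0 + 8.13) = 0.26 × 22.390 = 5.8214 mm/d
ETc = Kc × ET₀ = 1.13 × 5.8214 = 6.5782 mm/d
Over 30 days: 6.5782 × 30 = 197.346 mm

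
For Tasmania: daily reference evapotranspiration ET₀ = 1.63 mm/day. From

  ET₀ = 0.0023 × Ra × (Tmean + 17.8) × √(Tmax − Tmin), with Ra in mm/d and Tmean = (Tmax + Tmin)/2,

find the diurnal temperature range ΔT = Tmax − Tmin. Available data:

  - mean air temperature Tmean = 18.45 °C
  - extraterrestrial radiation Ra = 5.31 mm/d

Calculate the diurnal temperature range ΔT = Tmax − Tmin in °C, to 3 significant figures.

√ΔT = ET₀ / [0.0023 × Ra × (Tmean+17.8)] = 1.63 / (0.0023 × 5.31 × 36.25) = 3.6818
ΔT = 3.6818² = 13.556 °C

13.6 °C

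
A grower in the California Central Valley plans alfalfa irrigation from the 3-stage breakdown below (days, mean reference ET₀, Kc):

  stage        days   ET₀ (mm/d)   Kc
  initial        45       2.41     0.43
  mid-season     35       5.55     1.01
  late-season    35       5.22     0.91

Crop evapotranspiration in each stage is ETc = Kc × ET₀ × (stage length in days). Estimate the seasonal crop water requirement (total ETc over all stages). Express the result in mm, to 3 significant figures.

409 mm

initial: 0.43 × 2.41 × 45 = 46.63 mm
mid-season: 1.01 × 5.55 × 35 = 196.19 mm
late-season: 0.91 × 5.22 × 35 = 166.26 mm
Seasonal total = 409.08 mm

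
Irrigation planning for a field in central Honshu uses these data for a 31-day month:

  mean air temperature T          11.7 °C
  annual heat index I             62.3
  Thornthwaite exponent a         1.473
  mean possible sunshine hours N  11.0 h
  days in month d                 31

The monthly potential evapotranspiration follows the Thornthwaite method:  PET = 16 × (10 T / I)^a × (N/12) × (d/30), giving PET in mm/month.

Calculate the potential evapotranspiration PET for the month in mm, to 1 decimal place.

38.3 mm

10T/I = 10 × 11.7 / 62.3 = 1.8780
(10T/I)^a = 1.8780^1.473 = 2.5302
Uncorrected PET = 16 × 2.5302 = 40.483 mm
Correction = (N/12)(d/30) = (11.0/12)(31/30) = 0.9472
PET = 40.483 × 0.9472 = 38.345 mm/month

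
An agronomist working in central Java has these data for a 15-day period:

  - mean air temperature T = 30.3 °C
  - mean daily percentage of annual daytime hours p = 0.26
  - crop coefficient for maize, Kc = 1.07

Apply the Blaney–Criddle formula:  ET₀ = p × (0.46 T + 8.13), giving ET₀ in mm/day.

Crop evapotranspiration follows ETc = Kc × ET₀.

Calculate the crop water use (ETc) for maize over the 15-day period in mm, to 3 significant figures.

ET₀ = 0.26 × (0.46 × 30.3 + 8.13) = 0.26 × 22.068 = 5.7377 mm/d
ETc = Kc × ET₀ = 1.07 × 5.7377 = 6.1393 mm/d
Over 15 days: 6.1393 × 15 = 92.090 mm

92.1 mm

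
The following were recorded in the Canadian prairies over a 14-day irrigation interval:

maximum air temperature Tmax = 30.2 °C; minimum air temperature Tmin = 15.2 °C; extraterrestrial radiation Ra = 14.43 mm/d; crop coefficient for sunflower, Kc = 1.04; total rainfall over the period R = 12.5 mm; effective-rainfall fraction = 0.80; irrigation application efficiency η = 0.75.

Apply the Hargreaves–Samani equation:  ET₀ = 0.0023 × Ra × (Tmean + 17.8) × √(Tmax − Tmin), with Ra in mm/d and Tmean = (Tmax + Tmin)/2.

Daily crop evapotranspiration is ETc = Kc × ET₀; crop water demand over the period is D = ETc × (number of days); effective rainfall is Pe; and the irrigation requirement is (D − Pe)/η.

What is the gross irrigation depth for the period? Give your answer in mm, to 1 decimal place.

Tmean = (30.2 + 15.2)/2 = 22.70 °C
ET₀ = 0.0023 × 14.43 × (22.70 + 17.8) × √15.0 = 0.0023 × 14.43 × 40.50 × 3.8730 = 5.2059 mm/d
ETc = Kc × ET₀ = 1.04 × 5.2059 = 5.4141 mm/d
Crop demand D = ETc × 14 d = 5.4141 × 14 = 75.797 mm
Pe = 0.80 × 12.5 = 10.000 mm
D − Pe = 75.797 − 10.000 = 65.797 mm
Gross irrigation = 65.797 / 0.75 = 87.729 mm

87.7 mm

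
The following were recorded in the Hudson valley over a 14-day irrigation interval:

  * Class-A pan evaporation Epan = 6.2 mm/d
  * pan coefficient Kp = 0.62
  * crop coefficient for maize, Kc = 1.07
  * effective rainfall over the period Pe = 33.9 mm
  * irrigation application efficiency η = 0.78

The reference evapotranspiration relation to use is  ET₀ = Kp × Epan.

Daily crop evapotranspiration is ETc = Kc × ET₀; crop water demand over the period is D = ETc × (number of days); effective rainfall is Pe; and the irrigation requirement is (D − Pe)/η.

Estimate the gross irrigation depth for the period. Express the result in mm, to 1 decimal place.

30.4 mm

ET₀ = 0.62 × 6.2 = 3.8440 mm/d
ETc = Kc × ET₀ = 1.07 × 3.8440 = 4.1131 mm/d
Crop demand D = ETc × 14 d = 4.1131 × 14 = 57.583 mm
D − Pe = 57.583 − 33.9 = 23.683 mm
Gross irrigation = 23.683 / 0.78 = 30.363 mm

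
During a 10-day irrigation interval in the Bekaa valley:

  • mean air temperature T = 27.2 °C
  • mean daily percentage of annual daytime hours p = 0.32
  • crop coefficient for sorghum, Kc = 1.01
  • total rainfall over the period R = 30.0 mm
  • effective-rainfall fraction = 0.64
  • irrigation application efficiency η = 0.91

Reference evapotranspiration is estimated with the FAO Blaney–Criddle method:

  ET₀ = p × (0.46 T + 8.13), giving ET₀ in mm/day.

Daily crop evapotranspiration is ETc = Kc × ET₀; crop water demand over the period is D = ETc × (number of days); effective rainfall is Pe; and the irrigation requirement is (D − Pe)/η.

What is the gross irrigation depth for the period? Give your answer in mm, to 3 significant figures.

52.2 mm

ET₀ = 0.32 × (0.46 × 27.2 + 8.13) = 0.32 × 20.642 = 6.6054 mm/d
ETc = Kc × ET₀ = 1.01 × 6.6054 = 6.6715 mm/d
Crop demand D = ETc × 10 d = 6.6715 × 10 = 66.715 mm
Pe = 0.64 × 30.0 = 19.200 mm
D − Pe = 66.715 − 19.200 = 47.515 mm
Gross irrigation = 47.515 / 0.91 = 52.214 mm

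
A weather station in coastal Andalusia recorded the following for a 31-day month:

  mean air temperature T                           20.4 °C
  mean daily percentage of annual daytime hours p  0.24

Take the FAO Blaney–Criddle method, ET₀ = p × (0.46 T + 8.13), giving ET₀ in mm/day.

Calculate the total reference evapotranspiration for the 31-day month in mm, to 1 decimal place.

130.3 mm

ET₀ = 0.24 × (0.46 × 20.4 + 8.13) = 0.24 × 17.514 = 4.2034 mm/d
Monthly total = 4.2034 × 31 = 130.305 mm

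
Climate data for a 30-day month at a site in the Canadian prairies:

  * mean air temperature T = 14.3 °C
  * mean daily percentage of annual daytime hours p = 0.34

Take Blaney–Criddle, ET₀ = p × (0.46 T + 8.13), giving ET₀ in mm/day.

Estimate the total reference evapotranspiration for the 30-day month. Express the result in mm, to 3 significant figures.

150 mm

ET₀ = 0.34 × (0.46 × 14.3 + 8.13) = 0.34 × 14.708 = 5.0007 mm/d
Monthly total = 5.0007 × 30 = 150.021 mm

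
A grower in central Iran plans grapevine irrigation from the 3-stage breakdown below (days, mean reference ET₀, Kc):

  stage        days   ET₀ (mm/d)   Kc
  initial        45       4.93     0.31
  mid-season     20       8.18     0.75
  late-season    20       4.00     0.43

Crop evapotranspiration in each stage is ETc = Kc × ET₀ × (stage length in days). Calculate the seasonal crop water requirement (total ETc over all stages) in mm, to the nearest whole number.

226 mm

initial: 0.31 × 4.93 × 45 = 68.77 mm
mid-season: 0.75 × 8.18 × 20 = 122.70 mm
late-season: 0.43 × 4.00 × 20 = 34.40 mm
Seasonal total = 225.87 mm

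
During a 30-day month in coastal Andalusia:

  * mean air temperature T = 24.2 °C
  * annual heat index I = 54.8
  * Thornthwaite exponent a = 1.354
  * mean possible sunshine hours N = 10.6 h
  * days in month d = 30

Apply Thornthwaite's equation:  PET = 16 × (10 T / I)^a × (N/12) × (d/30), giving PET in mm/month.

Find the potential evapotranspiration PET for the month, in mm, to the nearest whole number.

106 mm

10T/I = 10 × 24.2 / 54.8 = 4.4161
(10T/I)^a = 4.4161^1.354 = 7.4711
Uncorrected PET = 16 × 7.4711 = 119.538 mm
Correction = (N/12)(d/30) = (10.6/12)(30/30) = 0.8833
PET = 119.538 × 0.8833 = 105.588 mm/month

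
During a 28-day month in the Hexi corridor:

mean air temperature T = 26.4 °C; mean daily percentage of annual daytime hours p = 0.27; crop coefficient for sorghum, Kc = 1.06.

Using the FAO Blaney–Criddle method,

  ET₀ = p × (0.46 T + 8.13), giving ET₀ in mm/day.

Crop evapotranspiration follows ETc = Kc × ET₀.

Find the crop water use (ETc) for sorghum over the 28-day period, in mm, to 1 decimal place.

162.5 mm

ET₀ = 0.27 × (0.46 × 26.4 + 8.13) = 0.27 × 20.274 = 5.4740 mm/d
ETc = Kc × ET₀ = 1.06 × 5.4740 = 5.8024 mm/d
Over 28 days: 5.8024 × 28 = 162.467 mm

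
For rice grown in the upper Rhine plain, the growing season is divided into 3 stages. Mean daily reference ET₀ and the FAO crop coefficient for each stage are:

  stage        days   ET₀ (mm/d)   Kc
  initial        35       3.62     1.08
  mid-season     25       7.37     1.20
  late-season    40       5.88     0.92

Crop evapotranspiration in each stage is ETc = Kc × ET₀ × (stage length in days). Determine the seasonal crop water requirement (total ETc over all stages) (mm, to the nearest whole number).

574 mm

initial: 1.08 × 3.62 × 35 = 136.84 mm
mid-season: 1.20 × 7.37 × 25 = 221.10 mm
late-season: 0.92 × 5.88 × 40 = 216.38 mm
Seasonal total = 574.32 mm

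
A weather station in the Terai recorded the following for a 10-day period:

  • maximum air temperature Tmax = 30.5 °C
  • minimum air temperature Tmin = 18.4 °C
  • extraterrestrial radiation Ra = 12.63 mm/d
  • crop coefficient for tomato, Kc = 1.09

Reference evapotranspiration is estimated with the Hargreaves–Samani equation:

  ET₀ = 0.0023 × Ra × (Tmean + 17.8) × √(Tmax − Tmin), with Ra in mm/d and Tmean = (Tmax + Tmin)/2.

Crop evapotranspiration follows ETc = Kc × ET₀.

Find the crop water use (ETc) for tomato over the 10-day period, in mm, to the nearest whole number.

47 mm

Tmean = (30.5 + 18.4)/2 = 24.45 °C
ET₀ = 0.0023 × 12.63 × (24.45 + 17.8) × √12.1 = 0.0023 × 12.63 × 42.25 × 3.4785 = 4.2692 mm/d
ETc = Kc × ET₀ = 1.09 × 4.2692 = 4.6534 mm/d
Over 10 days: 4.6534 × 10 = 46.534 mm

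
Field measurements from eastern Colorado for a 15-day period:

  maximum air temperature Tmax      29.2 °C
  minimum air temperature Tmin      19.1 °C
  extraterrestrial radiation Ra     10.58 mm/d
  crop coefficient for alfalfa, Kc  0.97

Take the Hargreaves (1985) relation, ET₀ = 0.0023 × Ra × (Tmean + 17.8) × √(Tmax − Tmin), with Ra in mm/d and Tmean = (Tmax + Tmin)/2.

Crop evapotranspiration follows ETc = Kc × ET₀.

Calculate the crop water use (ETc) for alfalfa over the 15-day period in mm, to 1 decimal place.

47.2 mm

Tmean = (29.2 + 19.1)/2 = 24.15 °C
ET₀ = 0.0023 × 10.58 × (24.15 + 17.8) × √10.1 = 0.0023 × 10.58 × 41.95 × 3.1780 = 3.2441 mm/d
ETc = Kc × ET₀ = 0.97 × 3.2441 = 3.1468 mm/d
Over 15 days: 3.1468 × 15 = 47.202 mm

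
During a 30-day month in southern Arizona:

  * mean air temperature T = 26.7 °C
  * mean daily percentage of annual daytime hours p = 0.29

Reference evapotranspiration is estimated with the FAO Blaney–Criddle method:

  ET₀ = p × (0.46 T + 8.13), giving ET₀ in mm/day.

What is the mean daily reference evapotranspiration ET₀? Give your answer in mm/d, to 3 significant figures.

ET₀ = 0.29 × (0.46 × 26.7 + 8.13) = 0.29 × 20.412 = 5.9195 mm/d

5.92 mm/d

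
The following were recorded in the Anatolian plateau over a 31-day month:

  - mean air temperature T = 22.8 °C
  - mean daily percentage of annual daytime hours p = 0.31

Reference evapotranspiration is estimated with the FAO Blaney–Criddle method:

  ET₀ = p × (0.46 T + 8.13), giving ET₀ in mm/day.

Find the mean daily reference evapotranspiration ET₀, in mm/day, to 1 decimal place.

ET₀ = 0.31 × (0.46 × 22.8 + 8.13) = 0.31 × 18.618 = 5.7716 mm/d

5.8 mm/day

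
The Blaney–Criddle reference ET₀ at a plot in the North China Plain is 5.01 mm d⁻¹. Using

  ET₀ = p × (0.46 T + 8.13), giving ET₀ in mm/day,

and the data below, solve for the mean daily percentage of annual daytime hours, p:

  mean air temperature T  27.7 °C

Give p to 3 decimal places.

p = ET₀ / (0.46 T + 8.13) = 5.01 / (0.46 × 27.7 + 8.13) = 5.01 / 20.872 = 0.2400

0.240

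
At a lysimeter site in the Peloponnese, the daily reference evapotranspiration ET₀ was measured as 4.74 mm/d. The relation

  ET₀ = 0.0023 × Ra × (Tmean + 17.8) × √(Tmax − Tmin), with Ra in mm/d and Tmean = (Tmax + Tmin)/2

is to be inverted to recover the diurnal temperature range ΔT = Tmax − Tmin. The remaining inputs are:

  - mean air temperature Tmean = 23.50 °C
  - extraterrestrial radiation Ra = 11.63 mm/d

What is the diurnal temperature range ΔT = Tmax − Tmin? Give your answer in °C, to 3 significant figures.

18.4 °C

√ΔT = ET₀ / [0.0023 × Ra × (Tmean+17.8)] = 4.74 / (0.0023 × 11.63 × 41.30) = 4.2906
ΔT = 4.2906² = 18.409 °C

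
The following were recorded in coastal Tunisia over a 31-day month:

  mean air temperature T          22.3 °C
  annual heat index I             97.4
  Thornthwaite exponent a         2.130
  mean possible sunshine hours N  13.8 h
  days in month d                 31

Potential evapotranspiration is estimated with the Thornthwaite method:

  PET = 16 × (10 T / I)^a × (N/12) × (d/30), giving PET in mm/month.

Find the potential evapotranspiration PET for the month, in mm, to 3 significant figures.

10T/I = 10 × 22.3 / 97.4 = 2.2895
(10T/I)^a = 2.2895^2.130 = 5.8378
Uncorrected PET = 16 × 5.8378 = 93.405 mm
Correction = (N/12)(d/30) = (13.8/12)(31/30) = 1.1883
PET = 93.405 × 1.1883 = 110.993 mm/month

111 mm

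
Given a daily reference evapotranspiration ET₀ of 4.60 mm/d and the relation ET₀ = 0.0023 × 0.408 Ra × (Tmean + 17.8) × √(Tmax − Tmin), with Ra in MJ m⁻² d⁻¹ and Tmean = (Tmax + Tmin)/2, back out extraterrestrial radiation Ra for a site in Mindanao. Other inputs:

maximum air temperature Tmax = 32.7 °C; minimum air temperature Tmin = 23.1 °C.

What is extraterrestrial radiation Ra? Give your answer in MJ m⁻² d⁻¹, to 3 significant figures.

34.6 MJ m⁻² d⁻¹

Tmean = (32.7+23.1)/2 = 27.90 °C; ΔT = 9.6
Ra = ET₀ / [0.0023 × 0.408 × (Tmean+17.8) × √ΔT]
   = 4.60 / (0.0023 × 0.408 × 45.70 × 3.0984) = 34.619 MJ m⁻² d⁻¹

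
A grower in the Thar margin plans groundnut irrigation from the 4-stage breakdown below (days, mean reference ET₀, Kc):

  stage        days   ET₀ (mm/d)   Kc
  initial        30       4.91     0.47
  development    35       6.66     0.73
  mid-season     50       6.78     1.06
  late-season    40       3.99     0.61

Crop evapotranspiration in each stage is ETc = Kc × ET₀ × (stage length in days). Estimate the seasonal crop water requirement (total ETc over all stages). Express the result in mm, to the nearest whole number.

initial: 0.47 × 4.91 × 30 = 69.23 mm
development: 0.73 × 6.66 × 35 = 170.16 mm
mid-season: 1.06 × 6.78 × 50 = 359.34 mm
late-season: 0.61 × 3.99 × 40 = 97.36 mm
Seasonal total = 696.09 mm

696 mm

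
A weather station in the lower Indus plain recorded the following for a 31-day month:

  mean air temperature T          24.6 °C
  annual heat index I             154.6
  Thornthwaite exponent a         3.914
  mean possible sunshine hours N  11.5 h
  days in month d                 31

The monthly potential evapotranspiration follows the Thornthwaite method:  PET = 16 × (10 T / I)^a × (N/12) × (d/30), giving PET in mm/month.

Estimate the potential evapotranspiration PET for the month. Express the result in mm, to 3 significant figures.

97.6 mm

10T/I = 10 × 24.6 / 154.6 = 1.5912
(10T/I)^a = 1.5912^3.914 = 6.1596
Uncorrected PET = 16 × 6.1596 = 98.554 mm
Correction = (N/12)(d/30) = (11.5/12)(31/30) = 0.9903
PET = 98.554 × 0.9903 = 97.598 mm/month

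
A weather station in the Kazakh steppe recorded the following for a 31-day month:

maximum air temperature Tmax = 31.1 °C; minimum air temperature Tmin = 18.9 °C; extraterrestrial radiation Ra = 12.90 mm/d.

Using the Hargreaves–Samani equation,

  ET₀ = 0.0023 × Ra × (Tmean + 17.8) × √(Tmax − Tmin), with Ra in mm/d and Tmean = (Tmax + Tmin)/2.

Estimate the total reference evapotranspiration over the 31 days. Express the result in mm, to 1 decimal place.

Tmean = (31.1 + 18.9)/2 = 25.00 °C
ET₀ = 0.0023 × 12.90 × (25.00 + 17.8) × √12.2 = 0.0023 × 12.90 × 42.80 × 3.4928 = 4.4354 mm/d
Over 31 days: 4.4354 × 31 = 137.497 mm

137.5 mm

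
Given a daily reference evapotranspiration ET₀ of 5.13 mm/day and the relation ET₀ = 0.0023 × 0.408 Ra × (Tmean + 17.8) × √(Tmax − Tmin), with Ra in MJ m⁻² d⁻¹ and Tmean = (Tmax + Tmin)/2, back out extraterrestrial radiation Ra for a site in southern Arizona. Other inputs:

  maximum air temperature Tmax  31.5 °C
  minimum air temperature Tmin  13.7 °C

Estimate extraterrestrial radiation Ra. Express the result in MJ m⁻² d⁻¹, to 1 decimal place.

Tmean = (31.5+13.7)/2 = 22.60 °C; ΔT = 17.8
Ra = ET₀ / [0.0023 × 0.408 × (Tmean+17.8) × √ΔT]
   = 5.13 / (0.0023 × 0.408 × 40.40 × 4.2190) = 32.073 MJ m⁻² d⁻¹

32.1 MJ m⁻² d⁻¹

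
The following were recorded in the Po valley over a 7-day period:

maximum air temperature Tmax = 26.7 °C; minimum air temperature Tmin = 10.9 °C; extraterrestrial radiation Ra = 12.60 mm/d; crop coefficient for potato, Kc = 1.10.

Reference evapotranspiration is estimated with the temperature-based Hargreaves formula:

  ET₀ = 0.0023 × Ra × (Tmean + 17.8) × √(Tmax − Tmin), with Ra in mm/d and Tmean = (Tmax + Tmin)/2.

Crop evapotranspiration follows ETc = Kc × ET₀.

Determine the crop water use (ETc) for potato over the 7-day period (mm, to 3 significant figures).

Tmean = (26.7 + 10.9)/2 = 18.80 °C
ET₀ = 0.0023 × 12.60 × (18.80 + 17.8) × √15.8 = 0.0023 × 12.60 × 36.60 × 3.9749 = 4.2160 mm/d
ETc = Kc × ET₀ = 1.10 × 4.2160 = 4.6376 mm/d
Over 7 days: 4.6376 × 7 = 32.463 mm

32.5 mm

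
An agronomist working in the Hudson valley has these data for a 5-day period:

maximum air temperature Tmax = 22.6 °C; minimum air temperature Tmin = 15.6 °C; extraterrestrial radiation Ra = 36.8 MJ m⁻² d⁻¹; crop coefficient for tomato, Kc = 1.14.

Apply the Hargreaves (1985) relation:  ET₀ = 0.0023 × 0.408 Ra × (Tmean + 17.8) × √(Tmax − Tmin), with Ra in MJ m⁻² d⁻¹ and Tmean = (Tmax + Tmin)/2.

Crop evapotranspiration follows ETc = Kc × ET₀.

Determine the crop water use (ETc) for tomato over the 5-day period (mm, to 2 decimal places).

Tmean = (22.6 + 15.6)/2 = 19.10 °C
0.408 Ra = 0.408 × 36.8 = 15.0144 mm/d equivalent
ET₀ = 0.0023 × 15.0144 × (19.10 + 17.8) × √7.0 = 0.0023 × 15.0144 × 36.90 × 2.6458 = 3.3715 mm/d
ETc = Kc × ET₀ = 1.14 × 3.3715 = 3.8435 mm/d
Over 5 days: 3.8435 × 5 = 19.218 mm

19.22 mm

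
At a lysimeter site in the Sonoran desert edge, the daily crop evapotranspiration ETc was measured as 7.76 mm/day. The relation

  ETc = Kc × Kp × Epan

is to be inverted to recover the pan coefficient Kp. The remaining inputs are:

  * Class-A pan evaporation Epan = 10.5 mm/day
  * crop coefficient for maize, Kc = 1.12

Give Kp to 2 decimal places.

ETc = Kc × Kp × Epan  ⇒  Kp = ETc / (Kc × Epan)
Kp = 7.76 / (1.12 × 10.5) = 7.76 / 11.760 = 0.6599

0.66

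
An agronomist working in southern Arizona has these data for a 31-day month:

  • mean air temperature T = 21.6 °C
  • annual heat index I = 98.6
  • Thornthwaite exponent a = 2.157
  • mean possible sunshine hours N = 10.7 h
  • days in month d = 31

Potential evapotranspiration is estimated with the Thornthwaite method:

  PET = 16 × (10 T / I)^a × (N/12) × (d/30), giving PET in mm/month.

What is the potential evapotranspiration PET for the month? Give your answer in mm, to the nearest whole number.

80 mm

10T/I = 10 × 21.6 / 98.6 = 2.1907
(10T/I)^a = 2.1907^2.157 = 5.4280
Uncorrected PET = 16 × 5.4280 = 86.848 mm
Correction = (N/12)(d/30) = (10.7/12)(31/30) = 0.9214
PET = 86.848 × 0.9214 = 80.022 mm/month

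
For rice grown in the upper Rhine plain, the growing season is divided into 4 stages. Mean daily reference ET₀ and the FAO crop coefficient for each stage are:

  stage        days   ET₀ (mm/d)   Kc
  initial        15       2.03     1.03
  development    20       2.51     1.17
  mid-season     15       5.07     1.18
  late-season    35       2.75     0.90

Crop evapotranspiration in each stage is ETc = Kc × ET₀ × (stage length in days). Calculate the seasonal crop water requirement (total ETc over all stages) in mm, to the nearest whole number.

initial: 1.03 × 2.03 × 15 = 31.36 mm
development: 1.17 × 2.51 × 20 = 58.73 mm
mid-season: 1.18 × 5.07 × 15 = 89.74 mm
late-season: 0.90 × 2.75 × 35 = 86.63 mm
Seasonal total = 266.46 mm

266 mm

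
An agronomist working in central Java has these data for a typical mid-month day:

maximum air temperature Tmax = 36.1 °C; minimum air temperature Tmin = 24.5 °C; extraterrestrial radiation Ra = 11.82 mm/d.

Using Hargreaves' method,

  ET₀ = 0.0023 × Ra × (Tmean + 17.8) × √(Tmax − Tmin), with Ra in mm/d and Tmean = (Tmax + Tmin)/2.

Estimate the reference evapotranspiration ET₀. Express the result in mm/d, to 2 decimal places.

4.45 mm/d

Tmean = (36.1 + 24.5)/2 = 30.30 °C
ET₀ = 0.0023 × 11.82 × (30.30 + 17.8) × √11.6 = 0.0023 × 11.82 × 48.10 × 3.4059 = 4.4537 mm/d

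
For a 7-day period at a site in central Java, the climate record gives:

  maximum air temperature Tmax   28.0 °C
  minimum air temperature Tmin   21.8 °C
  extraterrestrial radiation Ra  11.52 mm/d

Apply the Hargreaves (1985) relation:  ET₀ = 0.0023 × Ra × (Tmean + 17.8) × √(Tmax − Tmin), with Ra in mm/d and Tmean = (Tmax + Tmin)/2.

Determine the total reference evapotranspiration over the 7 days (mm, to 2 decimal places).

19.72 mm

Tmean = (28.0 + 21.8)/2 = 24.90 °C
ET₀ = 0.0023 × 11.52 × (24.90 + 17.8) × √6.2 = 0.0023 × 11.52 × 42.70 × 2.4900 = 2.8171 mm/d
Over 7 days: 2.8171 × 7 = 19.720 mm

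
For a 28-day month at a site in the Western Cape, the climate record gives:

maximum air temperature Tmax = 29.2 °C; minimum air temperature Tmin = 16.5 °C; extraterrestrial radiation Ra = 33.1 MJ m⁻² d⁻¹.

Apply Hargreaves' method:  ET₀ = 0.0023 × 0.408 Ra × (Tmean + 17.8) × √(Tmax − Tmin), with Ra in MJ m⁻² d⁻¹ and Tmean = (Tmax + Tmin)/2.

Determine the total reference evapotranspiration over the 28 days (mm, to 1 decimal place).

Tmean = (29.2 + 16.5)/2 = 22.85 °C
0.408 Ra = 0.408 × 33.1 = 13.5048 mm/d equivalent
ET₀ = 0.0023 × 13.5048 × (22.85 + 17.8) × √12.7 = 0.0023 × 13.5048 × 40.65 × 3.5637 = 4.4996 mm/d
Over 28 days: 4.4996 × 28 = 125.989 mm

126.0 mm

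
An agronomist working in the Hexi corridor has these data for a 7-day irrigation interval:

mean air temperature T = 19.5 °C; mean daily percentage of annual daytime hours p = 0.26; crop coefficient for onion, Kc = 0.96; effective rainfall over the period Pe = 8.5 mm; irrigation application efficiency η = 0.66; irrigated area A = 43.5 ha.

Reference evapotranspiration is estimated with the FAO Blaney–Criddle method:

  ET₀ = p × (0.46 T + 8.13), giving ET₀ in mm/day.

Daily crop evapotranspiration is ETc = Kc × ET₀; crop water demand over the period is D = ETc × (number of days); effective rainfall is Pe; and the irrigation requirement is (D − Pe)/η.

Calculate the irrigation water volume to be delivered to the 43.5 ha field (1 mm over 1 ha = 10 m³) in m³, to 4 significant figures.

14090 m³

ET₀ = 0.26 × (0.46 × 19.5 + 8.13) = 0.26 × 17.100 = 4.4460 mm/d
ETc = Kc × ET₀ = 0.96 × 4.4460 = 4.2682 mm/d
Crop demand D = ETc × 7 d = 4.2682 × 7 = 29.877 mm
D − Pe = 29.877 − 8.5 = 21.377 mm
Gross irrigation = 21.377 / 0.66 = 32.389 mm
Volume = 32.389 mm × 43.5 ha × 10 = 14089.2 m³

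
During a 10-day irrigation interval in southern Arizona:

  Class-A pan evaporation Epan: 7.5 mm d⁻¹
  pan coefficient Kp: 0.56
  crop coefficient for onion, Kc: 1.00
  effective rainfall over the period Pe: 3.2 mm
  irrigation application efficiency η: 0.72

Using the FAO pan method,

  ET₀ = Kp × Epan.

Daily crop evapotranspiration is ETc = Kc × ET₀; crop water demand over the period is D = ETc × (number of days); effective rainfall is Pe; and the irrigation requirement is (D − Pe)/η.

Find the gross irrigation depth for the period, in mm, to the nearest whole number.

ET₀ = 0.56 × 7.5 = 4.2000 mm/d
ETc = Kc × ET₀ = 1.00 × 4.2000 = 4.2000 mm/d
Crop demand D = ETc × 10 d = 4.2000 × 10 = 42.000 mm
D − Pe = 42.000 − 3.2 = 38.800 mm
Gross irrigation = 38.800 / 0.72 = 53.889 mm

54 mm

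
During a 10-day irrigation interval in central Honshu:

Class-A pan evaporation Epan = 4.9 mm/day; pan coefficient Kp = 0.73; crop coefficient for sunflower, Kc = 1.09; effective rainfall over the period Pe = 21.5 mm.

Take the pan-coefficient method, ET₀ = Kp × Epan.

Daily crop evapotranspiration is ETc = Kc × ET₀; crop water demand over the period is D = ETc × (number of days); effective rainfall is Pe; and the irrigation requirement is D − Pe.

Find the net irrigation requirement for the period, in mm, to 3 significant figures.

17.5 mm

ET₀ = 0.73 × 4.9 = 3.5770 mm/d
ETc = Kc × ET₀ = 1.09 × 3.5770 = 3.8989 mm/d
Crop demand D = ETc × 10 d = 3.8989 × 10 = 38.989 mm
D − Pe = 38.989 − 21.5 = 17.489 mm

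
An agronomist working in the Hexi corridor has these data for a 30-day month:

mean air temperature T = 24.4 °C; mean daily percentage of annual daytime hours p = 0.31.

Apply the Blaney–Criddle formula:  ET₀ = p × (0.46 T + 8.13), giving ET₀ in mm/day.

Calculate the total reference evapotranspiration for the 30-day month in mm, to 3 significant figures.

180 mm

ET₀ = 0.31 × (0.46 × 24.4 + 8.13) = 0.31 × 19.354 = 5.9997 mm/d
Monthly total = 5.9997 × 30 = 179.991 mm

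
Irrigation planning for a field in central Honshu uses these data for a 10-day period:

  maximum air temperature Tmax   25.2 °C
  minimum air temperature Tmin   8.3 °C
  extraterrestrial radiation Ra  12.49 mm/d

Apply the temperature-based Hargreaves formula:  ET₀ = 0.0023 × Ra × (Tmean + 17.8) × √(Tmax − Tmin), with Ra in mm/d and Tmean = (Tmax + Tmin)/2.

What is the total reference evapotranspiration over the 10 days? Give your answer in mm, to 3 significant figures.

40.8 mm

Tmean = (25.2 + 8.3)/2 = 16.75 °C
ET₀ = 0.0023 × 12.49 × (16.75 + 17.8) × √16.9 = 0.0023 × 12.49 × 34.55 × 4.1110 = 4.0802 mm/d
Over 10 days: 4.0802 × 10 = 40.802 mm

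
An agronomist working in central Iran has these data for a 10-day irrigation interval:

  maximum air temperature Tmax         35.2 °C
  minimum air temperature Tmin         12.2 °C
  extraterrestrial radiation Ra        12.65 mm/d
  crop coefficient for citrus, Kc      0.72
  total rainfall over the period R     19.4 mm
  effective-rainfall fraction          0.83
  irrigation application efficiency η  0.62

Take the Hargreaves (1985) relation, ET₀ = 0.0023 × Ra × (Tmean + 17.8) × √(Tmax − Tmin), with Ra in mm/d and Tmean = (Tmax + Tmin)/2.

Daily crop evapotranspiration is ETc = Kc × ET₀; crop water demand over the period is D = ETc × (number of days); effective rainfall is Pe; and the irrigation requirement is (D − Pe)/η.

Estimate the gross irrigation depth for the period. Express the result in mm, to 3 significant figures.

41.3 mm

Tmean = (35.2 + 12.2)/2 = 23.70 °C
ET₀ = 0.0023 × 12.65 × (23.70 + 17.8) × √23.0 = 0.0023 × 12.65 × 41.50 × 4.7958 = 5.7907 mm/d
ETc = Kc × ET₀ = 0.72 × 5.7907 = 4.1693 mm/d
Crop demand D = ETc × 10 d = 4.1693 × 10 = 41.693 mm
Pe = 0.83 × 19.4 = 16.102 mm
D − Pe = 41.693 − 16.102 = 25.591 mm
Gross irrigation = 25.591 / 0.62 = 41.276 mm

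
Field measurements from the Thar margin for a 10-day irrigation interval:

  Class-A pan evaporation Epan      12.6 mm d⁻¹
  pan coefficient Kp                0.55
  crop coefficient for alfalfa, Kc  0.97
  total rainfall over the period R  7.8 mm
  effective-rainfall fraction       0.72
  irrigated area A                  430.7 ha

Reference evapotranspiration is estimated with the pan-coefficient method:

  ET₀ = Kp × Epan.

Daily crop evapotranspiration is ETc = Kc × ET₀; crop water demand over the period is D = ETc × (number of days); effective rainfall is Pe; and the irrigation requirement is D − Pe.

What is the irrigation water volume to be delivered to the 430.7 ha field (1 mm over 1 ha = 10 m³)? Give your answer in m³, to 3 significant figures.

ET₀ = 0.55 × 12.6 = 6.9300 mm/d
ETc = Kc × ET₀ = 0.97 × 6.9300 = 6.7221 mm/d
Crop demand D = ETc × 10 d = 6.7221 × 10 = 67.221 mm
Pe = 0.72 × 7.8 = 5.616 mm
D − Pe = 67.221 − 5.616 = 61.605 mm
Volume = 61.605 mm × 430.7 ha × 10 = 265332.7 m³

265000 m³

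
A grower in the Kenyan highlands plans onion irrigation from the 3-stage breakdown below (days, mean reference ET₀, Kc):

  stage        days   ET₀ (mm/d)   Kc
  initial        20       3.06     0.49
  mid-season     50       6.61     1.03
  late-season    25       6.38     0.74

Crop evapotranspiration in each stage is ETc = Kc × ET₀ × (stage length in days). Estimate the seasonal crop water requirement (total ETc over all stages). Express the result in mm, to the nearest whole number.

488 mm

initial: 0.49 × 3.06 × 20 = 29.99 mm
mid-season: 1.03 × 6.61 × 50 = 340.42 mm
late-season: 0.74 × 6.38 × 25 = 118.03 mm
Seasonal total = 488.44 mm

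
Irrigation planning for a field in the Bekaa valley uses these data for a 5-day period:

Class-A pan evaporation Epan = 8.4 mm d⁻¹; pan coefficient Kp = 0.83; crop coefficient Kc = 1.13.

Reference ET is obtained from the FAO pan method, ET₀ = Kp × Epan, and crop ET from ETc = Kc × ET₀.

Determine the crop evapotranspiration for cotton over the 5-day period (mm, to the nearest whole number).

39 mm

ET₀ = 0.83 × 8.4 = 6.9720 mm/d
ETc = Kc × ET₀ = 1.13 × 6.9720 = 7.8784 mm/d
Over 5 days: 7.8784 × 5 = 39.392 mm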